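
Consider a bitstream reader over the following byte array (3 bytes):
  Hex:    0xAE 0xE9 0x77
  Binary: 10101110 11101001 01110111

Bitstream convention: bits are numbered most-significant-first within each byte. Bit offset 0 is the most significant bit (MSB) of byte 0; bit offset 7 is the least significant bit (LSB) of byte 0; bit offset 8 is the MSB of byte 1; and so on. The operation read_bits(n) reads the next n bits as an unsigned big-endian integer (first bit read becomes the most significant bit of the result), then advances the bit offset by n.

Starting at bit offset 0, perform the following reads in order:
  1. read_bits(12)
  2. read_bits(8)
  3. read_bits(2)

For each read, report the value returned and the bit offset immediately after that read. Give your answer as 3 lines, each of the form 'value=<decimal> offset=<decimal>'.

Answer: value=2798 offset=12
value=151 offset=20
value=1 offset=22

Derivation:
Read 1: bits[0:12] width=12 -> value=2798 (bin 101011101110); offset now 12 = byte 1 bit 4; 12 bits remain
Read 2: bits[12:20] width=8 -> value=151 (bin 10010111); offset now 20 = byte 2 bit 4; 4 bits remain
Read 3: bits[20:22] width=2 -> value=1 (bin 01); offset now 22 = byte 2 bit 6; 2 bits remain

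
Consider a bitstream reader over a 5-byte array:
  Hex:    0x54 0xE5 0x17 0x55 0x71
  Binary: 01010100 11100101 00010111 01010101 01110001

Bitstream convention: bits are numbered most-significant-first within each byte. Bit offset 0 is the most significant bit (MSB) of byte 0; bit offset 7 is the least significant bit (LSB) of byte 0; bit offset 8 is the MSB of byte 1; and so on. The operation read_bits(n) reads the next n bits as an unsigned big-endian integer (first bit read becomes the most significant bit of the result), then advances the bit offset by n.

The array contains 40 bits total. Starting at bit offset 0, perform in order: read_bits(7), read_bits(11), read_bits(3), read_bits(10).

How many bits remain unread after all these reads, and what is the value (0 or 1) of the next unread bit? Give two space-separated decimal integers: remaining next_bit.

Answer: 9 1

Derivation:
Read 1: bits[0:7] width=7 -> value=42 (bin 0101010); offset now 7 = byte 0 bit 7; 33 bits remain
Read 2: bits[7:18] width=11 -> value=916 (bin 01110010100); offset now 18 = byte 2 bit 2; 22 bits remain
Read 3: bits[18:21] width=3 -> value=2 (bin 010); offset now 21 = byte 2 bit 5; 19 bits remain
Read 4: bits[21:31] width=10 -> value=938 (bin 1110101010); offset now 31 = byte 3 bit 7; 9 bits remain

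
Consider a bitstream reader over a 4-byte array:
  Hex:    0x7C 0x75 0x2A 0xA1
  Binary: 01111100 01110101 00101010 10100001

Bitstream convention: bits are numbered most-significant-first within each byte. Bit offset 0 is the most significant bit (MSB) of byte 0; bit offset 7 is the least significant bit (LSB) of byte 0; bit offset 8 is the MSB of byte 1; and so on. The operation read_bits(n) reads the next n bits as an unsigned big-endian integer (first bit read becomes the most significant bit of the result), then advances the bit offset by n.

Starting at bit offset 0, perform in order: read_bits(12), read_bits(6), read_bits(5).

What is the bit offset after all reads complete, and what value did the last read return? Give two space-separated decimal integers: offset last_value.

Answer: 23 21

Derivation:
Read 1: bits[0:12] width=12 -> value=1991 (bin 011111000111); offset now 12 = byte 1 bit 4; 20 bits remain
Read 2: bits[12:18] width=6 -> value=20 (bin 010100); offset now 18 = byte 2 bit 2; 14 bits remain
Read 3: bits[18:23] width=5 -> value=21 (bin 10101); offset now 23 = byte 2 bit 7; 9 bits remain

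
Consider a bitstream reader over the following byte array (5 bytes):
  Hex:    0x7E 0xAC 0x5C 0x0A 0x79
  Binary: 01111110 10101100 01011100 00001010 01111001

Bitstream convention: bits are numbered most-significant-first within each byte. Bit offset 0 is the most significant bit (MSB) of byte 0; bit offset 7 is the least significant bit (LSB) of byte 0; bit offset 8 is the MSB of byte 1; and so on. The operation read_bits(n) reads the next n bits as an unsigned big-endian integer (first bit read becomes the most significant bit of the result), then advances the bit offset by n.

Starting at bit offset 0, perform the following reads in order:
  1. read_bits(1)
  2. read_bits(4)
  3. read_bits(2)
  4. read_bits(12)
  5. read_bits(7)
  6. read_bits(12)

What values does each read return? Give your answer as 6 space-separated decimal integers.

Answer: 0 15 3 1378 112 670

Derivation:
Read 1: bits[0:1] width=1 -> value=0 (bin 0); offset now 1 = byte 0 bit 1; 39 bits remain
Read 2: bits[1:5] width=4 -> value=15 (bin 1111); offset now 5 = byte 0 bit 5; 35 bits remain
Read 3: bits[5:7] width=2 -> value=3 (bin 11); offset now 7 = byte 0 bit 7; 33 bits remain
Read 4: bits[7:19] width=12 -> value=1378 (bin 010101100010); offset now 19 = byte 2 bit 3; 21 bits remain
Read 5: bits[19:26] width=7 -> value=112 (bin 1110000); offset now 26 = byte 3 bit 2; 14 bits remain
Read 6: bits[26:38] width=12 -> value=670 (bin 001010011110); offset now 38 = byte 4 bit 6; 2 bits remain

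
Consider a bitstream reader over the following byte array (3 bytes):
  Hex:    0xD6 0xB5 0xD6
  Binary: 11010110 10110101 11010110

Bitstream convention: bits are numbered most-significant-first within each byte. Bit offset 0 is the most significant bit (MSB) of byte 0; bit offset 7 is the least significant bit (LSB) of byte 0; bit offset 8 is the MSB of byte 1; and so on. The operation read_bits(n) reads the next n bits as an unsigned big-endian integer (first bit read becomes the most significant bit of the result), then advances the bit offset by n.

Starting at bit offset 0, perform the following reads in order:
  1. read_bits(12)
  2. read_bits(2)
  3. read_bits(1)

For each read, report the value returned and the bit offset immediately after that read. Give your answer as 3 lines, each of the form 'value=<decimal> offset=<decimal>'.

Answer: value=3435 offset=12
value=1 offset=14
value=0 offset=15

Derivation:
Read 1: bits[0:12] width=12 -> value=3435 (bin 110101101011); offset now 12 = byte 1 bit 4; 12 bits remain
Read 2: bits[12:14] width=2 -> value=1 (bin 01); offset now 14 = byte 1 bit 6; 10 bits remain
Read 3: bits[14:15] width=1 -> value=0 (bin 0); offset now 15 = byte 1 bit 7; 9 bits remain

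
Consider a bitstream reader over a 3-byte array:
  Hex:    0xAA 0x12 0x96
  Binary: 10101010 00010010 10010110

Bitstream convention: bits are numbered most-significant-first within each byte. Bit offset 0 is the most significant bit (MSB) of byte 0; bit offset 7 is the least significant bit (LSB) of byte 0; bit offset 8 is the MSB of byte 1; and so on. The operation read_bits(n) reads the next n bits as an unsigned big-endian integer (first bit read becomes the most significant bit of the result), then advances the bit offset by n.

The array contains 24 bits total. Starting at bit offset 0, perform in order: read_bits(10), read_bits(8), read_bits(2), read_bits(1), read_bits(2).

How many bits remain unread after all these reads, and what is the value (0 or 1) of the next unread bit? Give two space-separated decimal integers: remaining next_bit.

Read 1: bits[0:10] width=10 -> value=680 (bin 1010101000); offset now 10 = byte 1 bit 2; 14 bits remain
Read 2: bits[10:18] width=8 -> value=74 (bin 01001010); offset now 18 = byte 2 bit 2; 6 bits remain
Read 3: bits[18:20] width=2 -> value=1 (bin 01); offset now 20 = byte 2 bit 4; 4 bits remain
Read 4: bits[20:21] width=1 -> value=0 (bin 0); offset now 21 = byte 2 bit 5; 3 bits remain
Read 5: bits[21:23] width=2 -> value=3 (bin 11); offset now 23 = byte 2 bit 7; 1 bits remain

Answer: 1 0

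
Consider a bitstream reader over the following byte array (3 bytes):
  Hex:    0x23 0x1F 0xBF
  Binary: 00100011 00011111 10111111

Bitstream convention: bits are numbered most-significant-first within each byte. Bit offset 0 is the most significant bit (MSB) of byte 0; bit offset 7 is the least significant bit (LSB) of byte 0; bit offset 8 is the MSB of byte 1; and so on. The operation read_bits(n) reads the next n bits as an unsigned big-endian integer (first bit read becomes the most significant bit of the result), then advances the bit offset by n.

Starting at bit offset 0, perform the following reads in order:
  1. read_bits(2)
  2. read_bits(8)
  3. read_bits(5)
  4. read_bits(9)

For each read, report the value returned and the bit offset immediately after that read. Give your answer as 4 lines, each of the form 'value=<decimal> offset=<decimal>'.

Read 1: bits[0:2] width=2 -> value=0 (bin 00); offset now 2 = byte 0 bit 2; 22 bits remain
Read 2: bits[2:10] width=8 -> value=140 (bin 10001100); offset now 10 = byte 1 bit 2; 14 bits remain
Read 3: bits[10:15] width=5 -> value=15 (bin 01111); offset now 15 = byte 1 bit 7; 9 bits remain
Read 4: bits[15:24] width=9 -> value=447 (bin 110111111); offset now 24 = byte 3 bit 0; 0 bits remain

Answer: value=0 offset=2
value=140 offset=10
value=15 offset=15
value=447 offset=24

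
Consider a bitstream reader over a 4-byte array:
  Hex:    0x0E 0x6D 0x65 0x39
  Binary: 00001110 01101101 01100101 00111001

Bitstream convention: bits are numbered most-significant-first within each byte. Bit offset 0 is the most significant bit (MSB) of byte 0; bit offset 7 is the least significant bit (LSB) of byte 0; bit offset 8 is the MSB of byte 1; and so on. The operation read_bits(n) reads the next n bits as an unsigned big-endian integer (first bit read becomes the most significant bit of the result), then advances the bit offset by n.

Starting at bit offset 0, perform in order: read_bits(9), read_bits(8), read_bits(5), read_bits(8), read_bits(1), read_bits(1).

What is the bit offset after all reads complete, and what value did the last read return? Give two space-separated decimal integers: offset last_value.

Read 1: bits[0:9] width=9 -> value=28 (bin 000011100); offset now 9 = byte 1 bit 1; 23 bits remain
Read 2: bits[9:17] width=8 -> value=218 (bin 11011010); offset now 17 = byte 2 bit 1; 15 bits remain
Read 3: bits[17:22] width=5 -> value=25 (bin 11001); offset now 22 = byte 2 bit 6; 10 bits remain
Read 4: bits[22:30] width=8 -> value=78 (bin 01001110); offset now 30 = byte 3 bit 6; 2 bits remain
Read 5: bits[30:31] width=1 -> value=0 (bin 0); offset now 31 = byte 3 bit 7; 1 bits remain
Read 6: bits[31:32] width=1 -> value=1 (bin 1); offset now 32 = byte 4 bit 0; 0 bits remain

Answer: 32 1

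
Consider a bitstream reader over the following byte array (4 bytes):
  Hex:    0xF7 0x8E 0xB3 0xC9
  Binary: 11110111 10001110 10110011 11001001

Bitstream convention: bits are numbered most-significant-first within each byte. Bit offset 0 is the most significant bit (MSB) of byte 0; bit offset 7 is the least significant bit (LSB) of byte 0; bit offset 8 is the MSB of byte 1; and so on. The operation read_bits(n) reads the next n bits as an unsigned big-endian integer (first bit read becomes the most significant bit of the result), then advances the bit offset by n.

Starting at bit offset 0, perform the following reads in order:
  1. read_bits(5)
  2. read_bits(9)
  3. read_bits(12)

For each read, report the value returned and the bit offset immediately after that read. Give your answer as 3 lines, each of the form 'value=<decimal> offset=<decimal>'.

Read 1: bits[0:5] width=5 -> value=30 (bin 11110); offset now 5 = byte 0 bit 5; 27 bits remain
Read 2: bits[5:14] width=9 -> value=483 (bin 111100011); offset now 14 = byte 1 bit 6; 18 bits remain
Read 3: bits[14:26] width=12 -> value=2767 (bin 101011001111); offset now 26 = byte 3 bit 2; 6 bits remain

Answer: value=30 offset=5
value=483 offset=14
value=2767 offset=26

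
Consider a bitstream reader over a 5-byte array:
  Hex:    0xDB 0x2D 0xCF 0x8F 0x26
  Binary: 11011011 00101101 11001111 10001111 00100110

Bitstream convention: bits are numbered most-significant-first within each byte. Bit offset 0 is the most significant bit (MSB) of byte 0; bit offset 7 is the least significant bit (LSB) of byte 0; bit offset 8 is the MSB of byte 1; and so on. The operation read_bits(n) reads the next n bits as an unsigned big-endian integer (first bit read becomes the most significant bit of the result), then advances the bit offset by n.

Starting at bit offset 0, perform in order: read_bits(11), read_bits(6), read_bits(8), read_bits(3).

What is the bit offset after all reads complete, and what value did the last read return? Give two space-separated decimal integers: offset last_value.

Answer: 28 0

Derivation:
Read 1: bits[0:11] width=11 -> value=1753 (bin 11011011001); offset now 11 = byte 1 bit 3; 29 bits remain
Read 2: bits[11:17] width=6 -> value=27 (bin 011011); offset now 17 = byte 2 bit 1; 23 bits remain
Read 3: bits[17:25] width=8 -> value=159 (bin 10011111); offset now 25 = byte 3 bit 1; 15 bits remain
Read 4: bits[25:28] width=3 -> value=0 (bin 000); offset now 28 = byte 3 bit 4; 12 bits remain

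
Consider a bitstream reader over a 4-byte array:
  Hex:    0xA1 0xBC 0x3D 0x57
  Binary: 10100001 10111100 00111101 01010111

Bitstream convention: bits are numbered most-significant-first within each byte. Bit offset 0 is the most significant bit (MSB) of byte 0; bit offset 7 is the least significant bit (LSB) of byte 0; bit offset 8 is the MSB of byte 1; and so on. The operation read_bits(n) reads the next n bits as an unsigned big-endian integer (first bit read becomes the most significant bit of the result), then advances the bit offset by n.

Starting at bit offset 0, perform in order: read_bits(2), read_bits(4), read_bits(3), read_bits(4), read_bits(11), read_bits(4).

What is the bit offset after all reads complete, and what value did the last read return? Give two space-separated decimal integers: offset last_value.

Read 1: bits[0:2] width=2 -> value=2 (bin 10); offset now 2 = byte 0 bit 2; 30 bits remain
Read 2: bits[2:6] width=4 -> value=8 (bin 1000); offset now 6 = byte 0 bit 6; 26 bits remain
Read 3: bits[6:9] width=3 -> value=3 (bin 011); offset now 9 = byte 1 bit 1; 23 bits remain
Read 4: bits[9:13] width=4 -> value=7 (bin 0111); offset now 13 = byte 1 bit 5; 19 bits remain
Read 5: bits[13:24] width=11 -> value=1085 (bin 10000111101); offset now 24 = byte 3 bit 0; 8 bits remain
Read 6: bits[24:28] width=4 -> value=5 (bin 0101); offset now 28 = byte 3 bit 4; 4 bits remain

Answer: 28 5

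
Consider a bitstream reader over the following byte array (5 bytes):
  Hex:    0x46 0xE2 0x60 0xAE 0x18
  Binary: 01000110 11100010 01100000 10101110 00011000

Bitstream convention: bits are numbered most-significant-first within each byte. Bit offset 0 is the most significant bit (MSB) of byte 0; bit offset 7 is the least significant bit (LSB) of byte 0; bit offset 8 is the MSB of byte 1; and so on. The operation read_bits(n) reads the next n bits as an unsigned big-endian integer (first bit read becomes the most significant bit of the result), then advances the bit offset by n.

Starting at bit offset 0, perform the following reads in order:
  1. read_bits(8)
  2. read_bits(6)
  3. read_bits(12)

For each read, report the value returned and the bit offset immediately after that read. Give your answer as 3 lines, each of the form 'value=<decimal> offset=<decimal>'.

Answer: value=70 offset=8
value=56 offset=14
value=2434 offset=26

Derivation:
Read 1: bits[0:8] width=8 -> value=70 (bin 01000110); offset now 8 = byte 1 bit 0; 32 bits remain
Read 2: bits[8:14] width=6 -> value=56 (bin 111000); offset now 14 = byte 1 bit 6; 26 bits remain
Read 3: bits[14:26] width=12 -> value=2434 (bin 100110000010); offset now 26 = byte 3 bit 2; 14 bits remain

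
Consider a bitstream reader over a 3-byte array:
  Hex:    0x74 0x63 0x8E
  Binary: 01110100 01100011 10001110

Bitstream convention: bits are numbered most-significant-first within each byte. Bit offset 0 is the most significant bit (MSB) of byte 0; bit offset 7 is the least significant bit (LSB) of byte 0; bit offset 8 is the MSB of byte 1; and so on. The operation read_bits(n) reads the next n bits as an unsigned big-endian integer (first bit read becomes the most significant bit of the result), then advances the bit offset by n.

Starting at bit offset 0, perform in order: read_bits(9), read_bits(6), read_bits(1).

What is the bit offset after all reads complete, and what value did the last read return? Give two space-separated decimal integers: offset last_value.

Answer: 16 1

Derivation:
Read 1: bits[0:9] width=9 -> value=232 (bin 011101000); offset now 9 = byte 1 bit 1; 15 bits remain
Read 2: bits[9:15] width=6 -> value=49 (bin 110001); offset now 15 = byte 1 bit 7; 9 bits remain
Read 3: bits[15:16] width=1 -> value=1 (bin 1); offset now 16 = byte 2 bit 0; 8 bits remain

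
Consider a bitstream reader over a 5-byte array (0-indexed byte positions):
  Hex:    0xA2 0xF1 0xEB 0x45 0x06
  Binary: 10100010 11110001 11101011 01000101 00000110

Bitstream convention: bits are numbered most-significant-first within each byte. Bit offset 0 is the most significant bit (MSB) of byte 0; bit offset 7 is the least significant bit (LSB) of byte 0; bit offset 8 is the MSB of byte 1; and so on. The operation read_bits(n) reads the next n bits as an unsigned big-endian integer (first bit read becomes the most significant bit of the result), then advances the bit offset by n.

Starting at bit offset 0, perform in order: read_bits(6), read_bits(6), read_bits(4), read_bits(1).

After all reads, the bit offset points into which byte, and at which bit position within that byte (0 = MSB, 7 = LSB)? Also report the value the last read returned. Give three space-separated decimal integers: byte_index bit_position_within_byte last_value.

Read 1: bits[0:6] width=6 -> value=40 (bin 101000); offset now 6 = byte 0 bit 6; 34 bits remain
Read 2: bits[6:12] width=6 -> value=47 (bin 101111); offset now 12 = byte 1 bit 4; 28 bits remain
Read 3: bits[12:16] width=4 -> value=1 (bin 0001); offset now 16 = byte 2 bit 0; 24 bits remain
Read 4: bits[16:17] width=1 -> value=1 (bin 1); offset now 17 = byte 2 bit 1; 23 bits remain

Answer: 2 1 1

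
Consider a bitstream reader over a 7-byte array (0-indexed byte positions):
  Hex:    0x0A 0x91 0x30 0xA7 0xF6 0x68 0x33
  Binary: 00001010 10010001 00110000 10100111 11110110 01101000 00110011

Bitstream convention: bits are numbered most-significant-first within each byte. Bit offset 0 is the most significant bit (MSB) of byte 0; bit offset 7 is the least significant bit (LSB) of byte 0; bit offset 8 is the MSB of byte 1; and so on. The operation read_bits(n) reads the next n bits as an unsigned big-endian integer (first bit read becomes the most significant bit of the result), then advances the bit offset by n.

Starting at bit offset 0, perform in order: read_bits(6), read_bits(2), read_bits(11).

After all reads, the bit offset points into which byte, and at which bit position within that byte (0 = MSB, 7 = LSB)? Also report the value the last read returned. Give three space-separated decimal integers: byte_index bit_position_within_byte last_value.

Answer: 2 3 1161

Derivation:
Read 1: bits[0:6] width=6 -> value=2 (bin 000010); offset now 6 = byte 0 bit 6; 50 bits remain
Read 2: bits[6:8] width=2 -> value=2 (bin 10); offset now 8 = byte 1 bit 0; 48 bits remain
Read 3: bits[8:19] width=11 -> value=1161 (bin 10010001001); offset now 19 = byte 2 bit 3; 37 bits remain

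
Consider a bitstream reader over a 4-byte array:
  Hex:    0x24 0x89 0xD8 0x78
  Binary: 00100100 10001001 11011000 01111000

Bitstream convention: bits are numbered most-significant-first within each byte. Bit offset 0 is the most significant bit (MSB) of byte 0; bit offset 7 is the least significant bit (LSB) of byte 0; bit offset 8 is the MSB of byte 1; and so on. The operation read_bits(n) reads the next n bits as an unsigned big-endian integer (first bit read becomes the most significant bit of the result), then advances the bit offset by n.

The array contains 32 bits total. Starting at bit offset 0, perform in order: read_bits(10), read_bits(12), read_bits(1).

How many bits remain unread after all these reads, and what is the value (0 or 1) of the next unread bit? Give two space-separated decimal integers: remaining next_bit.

Read 1: bits[0:10] width=10 -> value=146 (bin 0010010010); offset now 10 = byte 1 bit 2; 22 bits remain
Read 2: bits[10:22] width=12 -> value=630 (bin 001001110110); offset now 22 = byte 2 bit 6; 10 bits remain
Read 3: bits[22:23] width=1 -> value=0 (bin 0); offset now 23 = byte 2 bit 7; 9 bits remain

Answer: 9 0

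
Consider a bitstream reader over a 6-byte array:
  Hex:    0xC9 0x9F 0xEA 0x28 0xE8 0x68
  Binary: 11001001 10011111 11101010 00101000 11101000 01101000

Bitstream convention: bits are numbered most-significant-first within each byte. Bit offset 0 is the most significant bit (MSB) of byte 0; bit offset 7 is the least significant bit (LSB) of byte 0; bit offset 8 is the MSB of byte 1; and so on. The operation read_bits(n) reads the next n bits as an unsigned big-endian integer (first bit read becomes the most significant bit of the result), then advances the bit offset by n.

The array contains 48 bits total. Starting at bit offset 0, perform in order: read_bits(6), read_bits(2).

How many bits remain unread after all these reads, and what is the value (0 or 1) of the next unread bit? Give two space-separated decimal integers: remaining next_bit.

Answer: 40 1

Derivation:
Read 1: bits[0:6] width=6 -> value=50 (bin 110010); offset now 6 = byte 0 bit 6; 42 bits remain
Read 2: bits[6:8] width=2 -> value=1 (bin 01); offset now 8 = byte 1 bit 0; 40 bits remain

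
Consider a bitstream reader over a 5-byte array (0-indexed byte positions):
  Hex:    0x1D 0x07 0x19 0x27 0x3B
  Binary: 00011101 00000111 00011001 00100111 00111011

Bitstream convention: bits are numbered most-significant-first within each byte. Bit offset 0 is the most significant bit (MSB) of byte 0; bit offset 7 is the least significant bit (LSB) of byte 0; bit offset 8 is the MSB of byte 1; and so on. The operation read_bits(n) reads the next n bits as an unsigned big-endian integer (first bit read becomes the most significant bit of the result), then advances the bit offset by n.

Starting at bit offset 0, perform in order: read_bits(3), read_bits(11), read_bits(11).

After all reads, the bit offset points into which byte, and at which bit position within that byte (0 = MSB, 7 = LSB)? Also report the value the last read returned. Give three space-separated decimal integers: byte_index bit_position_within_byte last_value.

Read 1: bits[0:3] width=3 -> value=0 (bin 000); offset now 3 = byte 0 bit 3; 37 bits remain
Read 2: bits[3:14] width=11 -> value=1857 (bin 11101000001); offset now 14 = byte 1 bit 6; 26 bits remain
Read 3: bits[14:25] width=11 -> value=1586 (bin 11000110010); offset now 25 = byte 3 bit 1; 15 bits remain

Answer: 3 1 1586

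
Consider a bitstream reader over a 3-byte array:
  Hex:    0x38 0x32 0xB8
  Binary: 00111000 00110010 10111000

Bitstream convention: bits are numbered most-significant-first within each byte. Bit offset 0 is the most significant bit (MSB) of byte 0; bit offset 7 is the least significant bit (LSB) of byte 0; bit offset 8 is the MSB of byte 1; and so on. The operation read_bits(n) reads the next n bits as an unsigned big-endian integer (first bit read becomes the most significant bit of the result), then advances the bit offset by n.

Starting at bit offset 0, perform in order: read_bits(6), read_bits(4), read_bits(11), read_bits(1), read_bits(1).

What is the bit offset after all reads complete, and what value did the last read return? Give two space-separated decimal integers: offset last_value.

Answer: 23 0

Derivation:
Read 1: bits[0:6] width=6 -> value=14 (bin 001110); offset now 6 = byte 0 bit 6; 18 bits remain
Read 2: bits[6:10] width=4 -> value=0 (bin 0000); offset now 10 = byte 1 bit 2; 14 bits remain
Read 3: bits[10:21] width=11 -> value=1623 (bin 11001010111); offset now 21 = byte 2 bit 5; 3 bits remain
Read 4: bits[21:22] width=1 -> value=0 (bin 0); offset now 22 = byte 2 bit 6; 2 bits remain
Read 5: bits[22:23] width=1 -> value=0 (bin 0); offset now 23 = byte 2 bit 7; 1 bits remain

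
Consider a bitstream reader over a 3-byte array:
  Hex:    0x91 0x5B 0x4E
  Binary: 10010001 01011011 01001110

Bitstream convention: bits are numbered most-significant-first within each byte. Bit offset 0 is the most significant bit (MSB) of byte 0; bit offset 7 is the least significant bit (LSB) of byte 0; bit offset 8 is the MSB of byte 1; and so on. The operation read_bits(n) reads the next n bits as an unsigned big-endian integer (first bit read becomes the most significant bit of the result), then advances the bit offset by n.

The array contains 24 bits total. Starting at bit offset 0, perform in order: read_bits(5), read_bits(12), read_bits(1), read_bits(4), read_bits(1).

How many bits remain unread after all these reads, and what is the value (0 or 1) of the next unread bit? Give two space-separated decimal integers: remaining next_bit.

Answer: 1 0

Derivation:
Read 1: bits[0:5] width=5 -> value=18 (bin 10010); offset now 5 = byte 0 bit 5; 19 bits remain
Read 2: bits[5:17] width=12 -> value=694 (bin 001010110110); offset now 17 = byte 2 bit 1; 7 bits remain
Read 3: bits[17:18] width=1 -> value=1 (bin 1); offset now 18 = byte 2 bit 2; 6 bits remain
Read 4: bits[18:22] width=4 -> value=3 (bin 0011); offset now 22 = byte 2 bit 6; 2 bits remain
Read 5: bits[22:23] width=1 -> value=1 (bin 1); offset now 23 = byte 2 bit 7; 1 bits remain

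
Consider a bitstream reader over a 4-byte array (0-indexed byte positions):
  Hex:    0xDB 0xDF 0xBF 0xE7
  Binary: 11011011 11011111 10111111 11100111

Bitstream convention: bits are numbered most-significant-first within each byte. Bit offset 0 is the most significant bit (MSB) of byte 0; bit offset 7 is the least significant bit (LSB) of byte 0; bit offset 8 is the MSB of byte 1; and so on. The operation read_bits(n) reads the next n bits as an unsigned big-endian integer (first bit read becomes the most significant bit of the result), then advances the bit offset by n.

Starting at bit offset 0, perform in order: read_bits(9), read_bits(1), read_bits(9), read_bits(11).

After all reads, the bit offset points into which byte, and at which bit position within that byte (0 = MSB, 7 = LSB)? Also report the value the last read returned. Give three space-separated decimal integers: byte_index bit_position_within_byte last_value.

Read 1: bits[0:9] width=9 -> value=439 (bin 110110111); offset now 9 = byte 1 bit 1; 23 bits remain
Read 2: bits[9:10] width=1 -> value=1 (bin 1); offset now 10 = byte 1 bit 2; 22 bits remain
Read 3: bits[10:19] width=9 -> value=253 (bin 011111101); offset now 19 = byte 2 bit 3; 13 bits remain
Read 4: bits[19:30] width=11 -> value=2041 (bin 11111111001); offset now 30 = byte 3 bit 6; 2 bits remain

Answer: 3 6 2041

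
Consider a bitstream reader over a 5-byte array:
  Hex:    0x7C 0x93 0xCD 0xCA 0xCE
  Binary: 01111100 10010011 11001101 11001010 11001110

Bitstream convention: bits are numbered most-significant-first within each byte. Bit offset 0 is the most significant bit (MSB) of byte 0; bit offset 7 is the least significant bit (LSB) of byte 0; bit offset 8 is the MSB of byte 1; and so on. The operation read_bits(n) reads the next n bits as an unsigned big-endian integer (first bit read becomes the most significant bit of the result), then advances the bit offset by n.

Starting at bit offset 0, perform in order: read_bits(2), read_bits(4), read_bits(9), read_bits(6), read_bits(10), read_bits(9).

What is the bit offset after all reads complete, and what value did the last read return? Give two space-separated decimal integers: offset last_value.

Answer: 40 206

Derivation:
Read 1: bits[0:2] width=2 -> value=1 (bin 01); offset now 2 = byte 0 bit 2; 38 bits remain
Read 2: bits[2:6] width=4 -> value=15 (bin 1111); offset now 6 = byte 0 bit 6; 34 bits remain
Read 3: bits[6:15] width=9 -> value=73 (bin 001001001); offset now 15 = byte 1 bit 7; 25 bits remain
Read 4: bits[15:21] width=6 -> value=57 (bin 111001); offset now 21 = byte 2 bit 5; 19 bits remain
Read 5: bits[21:31] width=10 -> value=741 (bin 1011100101); offset now 31 = byte 3 bit 7; 9 bits remain
Read 6: bits[31:40] width=9 -> value=206 (bin 011001110); offset now 40 = byte 5 bit 0; 0 bits remain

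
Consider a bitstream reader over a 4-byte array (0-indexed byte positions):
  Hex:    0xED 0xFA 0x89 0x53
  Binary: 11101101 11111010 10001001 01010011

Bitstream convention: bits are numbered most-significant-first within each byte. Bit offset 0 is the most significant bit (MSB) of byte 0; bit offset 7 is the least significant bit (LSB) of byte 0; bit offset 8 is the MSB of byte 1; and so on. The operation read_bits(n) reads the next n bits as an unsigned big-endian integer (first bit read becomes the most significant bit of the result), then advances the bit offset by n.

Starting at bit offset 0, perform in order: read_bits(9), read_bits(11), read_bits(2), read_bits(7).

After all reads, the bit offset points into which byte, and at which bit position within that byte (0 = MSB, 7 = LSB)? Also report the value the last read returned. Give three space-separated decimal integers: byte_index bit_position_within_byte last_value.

Answer: 3 5 42

Derivation:
Read 1: bits[0:9] width=9 -> value=475 (bin 111011011); offset now 9 = byte 1 bit 1; 23 bits remain
Read 2: bits[9:20] width=11 -> value=1960 (bin 11110101000); offset now 20 = byte 2 bit 4; 12 bits remain
Read 3: bits[20:22] width=2 -> value=2 (bin 10); offset now 22 = byte 2 bit 6; 10 bits remain
Read 4: bits[22:29] width=7 -> value=42 (bin 0101010); offset now 29 = byte 3 bit 5; 3 bits remain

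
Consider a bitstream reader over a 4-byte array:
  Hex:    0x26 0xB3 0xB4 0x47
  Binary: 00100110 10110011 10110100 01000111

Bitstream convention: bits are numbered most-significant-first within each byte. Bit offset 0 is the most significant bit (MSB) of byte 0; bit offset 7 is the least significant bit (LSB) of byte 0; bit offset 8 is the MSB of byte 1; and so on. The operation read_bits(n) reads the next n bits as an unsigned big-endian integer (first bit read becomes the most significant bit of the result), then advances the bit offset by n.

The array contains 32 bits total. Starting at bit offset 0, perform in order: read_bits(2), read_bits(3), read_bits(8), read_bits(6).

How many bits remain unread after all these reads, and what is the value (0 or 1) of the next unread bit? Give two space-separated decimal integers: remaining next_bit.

Answer: 13 1

Derivation:
Read 1: bits[0:2] width=2 -> value=0 (bin 00); offset now 2 = byte 0 bit 2; 30 bits remain
Read 2: bits[2:5] width=3 -> value=4 (bin 100); offset now 5 = byte 0 bit 5; 27 bits remain
Read 3: bits[5:13] width=8 -> value=214 (bin 11010110); offset now 13 = byte 1 bit 5; 19 bits remain
Read 4: bits[13:19] width=6 -> value=29 (bin 011101); offset now 19 = byte 2 bit 3; 13 bits remain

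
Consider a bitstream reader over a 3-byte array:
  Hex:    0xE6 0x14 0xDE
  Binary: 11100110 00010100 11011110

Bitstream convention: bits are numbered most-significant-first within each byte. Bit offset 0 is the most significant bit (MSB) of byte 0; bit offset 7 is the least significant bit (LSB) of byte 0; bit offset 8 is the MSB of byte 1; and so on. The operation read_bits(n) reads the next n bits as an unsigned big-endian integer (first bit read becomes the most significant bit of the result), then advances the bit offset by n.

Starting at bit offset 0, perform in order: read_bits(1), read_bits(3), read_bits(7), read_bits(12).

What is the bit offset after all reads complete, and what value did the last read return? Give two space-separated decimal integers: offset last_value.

Read 1: bits[0:1] width=1 -> value=1 (bin 1); offset now 1 = byte 0 bit 1; 23 bits remain
Read 2: bits[1:4] width=3 -> value=6 (bin 110); offset now 4 = byte 0 bit 4; 20 bits remain
Read 3: bits[4:11] width=7 -> value=48 (bin 0110000); offset now 11 = byte 1 bit 3; 13 bits remain
Read 4: bits[11:23] width=12 -> value=2671 (bin 101001101111); offset now 23 = byte 2 bit 7; 1 bits remain

Answer: 23 2671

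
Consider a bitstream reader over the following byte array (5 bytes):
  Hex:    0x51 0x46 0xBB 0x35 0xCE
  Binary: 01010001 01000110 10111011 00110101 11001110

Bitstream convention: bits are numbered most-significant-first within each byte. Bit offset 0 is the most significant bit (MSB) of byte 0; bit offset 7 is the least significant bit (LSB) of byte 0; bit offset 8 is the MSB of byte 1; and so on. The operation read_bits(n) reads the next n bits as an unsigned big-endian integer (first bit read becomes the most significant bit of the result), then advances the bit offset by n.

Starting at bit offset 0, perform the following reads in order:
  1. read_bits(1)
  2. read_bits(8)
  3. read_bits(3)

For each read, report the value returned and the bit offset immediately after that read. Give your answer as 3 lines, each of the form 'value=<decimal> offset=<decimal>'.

Answer: value=0 offset=1
value=162 offset=9
value=4 offset=12

Derivation:
Read 1: bits[0:1] width=1 -> value=0 (bin 0); offset now 1 = byte 0 bit 1; 39 bits remain
Read 2: bits[1:9] width=8 -> value=162 (bin 10100010); offset now 9 = byte 1 bit 1; 31 bits remain
Read 3: bits[9:12] width=3 -> value=4 (bin 100); offset now 12 = byte 1 bit 4; 28 bits remain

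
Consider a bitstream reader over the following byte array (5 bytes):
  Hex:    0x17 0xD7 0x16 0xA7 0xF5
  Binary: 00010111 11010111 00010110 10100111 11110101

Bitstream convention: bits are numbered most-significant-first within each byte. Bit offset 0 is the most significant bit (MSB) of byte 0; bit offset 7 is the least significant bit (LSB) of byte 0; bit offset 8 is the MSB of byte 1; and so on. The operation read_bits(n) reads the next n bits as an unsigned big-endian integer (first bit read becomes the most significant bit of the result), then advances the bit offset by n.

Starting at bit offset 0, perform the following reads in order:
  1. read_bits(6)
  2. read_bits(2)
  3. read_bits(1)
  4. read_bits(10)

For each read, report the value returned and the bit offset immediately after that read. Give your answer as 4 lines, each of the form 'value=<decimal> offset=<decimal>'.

Read 1: bits[0:6] width=6 -> value=5 (bin 000101); offset now 6 = byte 0 bit 6; 34 bits remain
Read 2: bits[6:8] width=2 -> value=3 (bin 11); offset now 8 = byte 1 bit 0; 32 bits remain
Read 3: bits[8:9] width=1 -> value=1 (bin 1); offset now 9 = byte 1 bit 1; 31 bits remain
Read 4: bits[9:19] width=10 -> value=696 (bin 1010111000); offset now 19 = byte 2 bit 3; 21 bits remain

Answer: value=5 offset=6
value=3 offset=8
value=1 offset=9
value=696 offset=19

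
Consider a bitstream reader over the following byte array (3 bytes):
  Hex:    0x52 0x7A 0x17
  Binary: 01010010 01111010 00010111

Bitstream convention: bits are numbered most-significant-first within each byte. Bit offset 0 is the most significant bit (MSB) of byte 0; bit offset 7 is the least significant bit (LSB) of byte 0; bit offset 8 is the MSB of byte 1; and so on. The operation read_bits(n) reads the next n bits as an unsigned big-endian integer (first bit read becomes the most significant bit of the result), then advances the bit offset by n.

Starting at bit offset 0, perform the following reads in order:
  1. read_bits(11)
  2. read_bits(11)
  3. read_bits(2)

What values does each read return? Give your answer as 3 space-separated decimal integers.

Read 1: bits[0:11] width=11 -> value=659 (bin 01010010011); offset now 11 = byte 1 bit 3; 13 bits remain
Read 2: bits[11:22] width=11 -> value=1669 (bin 11010000101); offset now 22 = byte 2 bit 6; 2 bits remain
Read 3: bits[22:24] width=2 -> value=3 (bin 11); offset now 24 = byte 3 bit 0; 0 bits remain

Answer: 659 1669 3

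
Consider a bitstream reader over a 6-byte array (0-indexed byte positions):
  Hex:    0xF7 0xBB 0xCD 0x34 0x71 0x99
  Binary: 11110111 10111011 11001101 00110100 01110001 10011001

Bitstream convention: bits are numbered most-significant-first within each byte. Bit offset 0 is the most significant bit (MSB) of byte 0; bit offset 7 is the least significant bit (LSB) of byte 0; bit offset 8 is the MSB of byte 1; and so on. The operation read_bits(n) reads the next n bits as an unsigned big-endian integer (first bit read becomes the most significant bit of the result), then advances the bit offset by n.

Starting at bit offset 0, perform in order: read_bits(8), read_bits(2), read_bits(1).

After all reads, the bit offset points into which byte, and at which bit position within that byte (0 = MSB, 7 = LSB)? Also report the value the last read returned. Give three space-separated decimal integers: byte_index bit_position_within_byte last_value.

Read 1: bits[0:8] width=8 -> value=247 (bin 11110111); offset now 8 = byte 1 bit 0; 40 bits remain
Read 2: bits[8:10] width=2 -> value=2 (bin 10); offset now 10 = byte 1 bit 2; 38 bits remain
Read 3: bits[10:11] width=1 -> value=1 (bin 1); offset now 11 = byte 1 bit 3; 37 bits remain

Answer: 1 3 1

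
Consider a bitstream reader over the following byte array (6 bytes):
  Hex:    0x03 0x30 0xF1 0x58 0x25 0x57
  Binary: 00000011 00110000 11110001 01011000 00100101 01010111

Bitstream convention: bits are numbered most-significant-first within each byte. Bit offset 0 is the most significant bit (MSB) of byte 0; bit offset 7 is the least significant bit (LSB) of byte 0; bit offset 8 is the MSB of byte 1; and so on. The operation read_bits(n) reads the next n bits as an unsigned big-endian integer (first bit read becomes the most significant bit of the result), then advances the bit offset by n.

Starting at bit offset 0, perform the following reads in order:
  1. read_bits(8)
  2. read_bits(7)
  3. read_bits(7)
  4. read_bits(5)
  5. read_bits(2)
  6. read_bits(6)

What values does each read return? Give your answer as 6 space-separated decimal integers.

Read 1: bits[0:8] width=8 -> value=3 (bin 00000011); offset now 8 = byte 1 bit 0; 40 bits remain
Read 2: bits[8:15] width=7 -> value=24 (bin 0011000); offset now 15 = byte 1 bit 7; 33 bits remain
Read 3: bits[15:22] width=7 -> value=60 (bin 0111100); offset now 22 = byte 2 bit 6; 26 bits remain
Read 4: bits[22:27] width=5 -> value=10 (bin 01010); offset now 27 = byte 3 bit 3; 21 bits remain
Read 5: bits[27:29] width=2 -> value=3 (bin 11); offset now 29 = byte 3 bit 5; 19 bits remain
Read 6: bits[29:35] width=6 -> value=1 (bin 000001); offset now 35 = byte 4 bit 3; 13 bits remain

Answer: 3 24 60 10 3 1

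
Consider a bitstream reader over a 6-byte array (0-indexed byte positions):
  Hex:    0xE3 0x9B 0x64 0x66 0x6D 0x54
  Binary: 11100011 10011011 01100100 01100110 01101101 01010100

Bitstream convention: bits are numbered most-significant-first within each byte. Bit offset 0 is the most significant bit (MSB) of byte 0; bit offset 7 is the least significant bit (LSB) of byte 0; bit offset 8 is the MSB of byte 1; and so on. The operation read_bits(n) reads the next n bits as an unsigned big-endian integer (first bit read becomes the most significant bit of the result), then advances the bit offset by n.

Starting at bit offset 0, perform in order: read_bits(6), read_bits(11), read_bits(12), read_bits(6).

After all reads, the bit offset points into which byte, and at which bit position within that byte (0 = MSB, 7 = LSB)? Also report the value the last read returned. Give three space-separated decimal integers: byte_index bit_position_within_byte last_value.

Answer: 4 3 51

Derivation:
Read 1: bits[0:6] width=6 -> value=56 (bin 111000); offset now 6 = byte 0 bit 6; 42 bits remain
Read 2: bits[6:17] width=11 -> value=1846 (bin 11100110110); offset now 17 = byte 2 bit 1; 31 bits remain
Read 3: bits[17:29] width=12 -> value=3212 (bin 110010001100); offset now 29 = byte 3 bit 5; 19 bits remain
Read 4: bits[29:35] width=6 -> value=51 (bin 110011); offset now 35 = byte 4 bit 3; 13 bits remain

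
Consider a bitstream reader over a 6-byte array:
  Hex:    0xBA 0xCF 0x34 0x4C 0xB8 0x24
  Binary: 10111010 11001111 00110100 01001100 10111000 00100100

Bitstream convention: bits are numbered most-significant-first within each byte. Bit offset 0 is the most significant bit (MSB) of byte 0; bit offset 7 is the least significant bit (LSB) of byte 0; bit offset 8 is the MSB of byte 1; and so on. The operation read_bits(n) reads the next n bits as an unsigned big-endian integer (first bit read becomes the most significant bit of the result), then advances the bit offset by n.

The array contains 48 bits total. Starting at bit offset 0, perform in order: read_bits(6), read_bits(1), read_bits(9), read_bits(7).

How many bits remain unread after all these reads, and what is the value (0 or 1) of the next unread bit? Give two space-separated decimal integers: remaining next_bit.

Answer: 25 0

Derivation:
Read 1: bits[0:6] width=6 -> value=46 (bin 101110); offset now 6 = byte 0 bit 6; 42 bits remain
Read 2: bits[6:7] width=1 -> value=1 (bin 1); offset now 7 = byte 0 bit 7; 41 bits remain
Read 3: bits[7:16] width=9 -> value=207 (bin 011001111); offset now 16 = byte 2 bit 0; 32 bits remain
Read 4: bits[16:23] width=7 -> value=26 (bin 0011010); offset now 23 = byte 2 bit 7; 25 bits remain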